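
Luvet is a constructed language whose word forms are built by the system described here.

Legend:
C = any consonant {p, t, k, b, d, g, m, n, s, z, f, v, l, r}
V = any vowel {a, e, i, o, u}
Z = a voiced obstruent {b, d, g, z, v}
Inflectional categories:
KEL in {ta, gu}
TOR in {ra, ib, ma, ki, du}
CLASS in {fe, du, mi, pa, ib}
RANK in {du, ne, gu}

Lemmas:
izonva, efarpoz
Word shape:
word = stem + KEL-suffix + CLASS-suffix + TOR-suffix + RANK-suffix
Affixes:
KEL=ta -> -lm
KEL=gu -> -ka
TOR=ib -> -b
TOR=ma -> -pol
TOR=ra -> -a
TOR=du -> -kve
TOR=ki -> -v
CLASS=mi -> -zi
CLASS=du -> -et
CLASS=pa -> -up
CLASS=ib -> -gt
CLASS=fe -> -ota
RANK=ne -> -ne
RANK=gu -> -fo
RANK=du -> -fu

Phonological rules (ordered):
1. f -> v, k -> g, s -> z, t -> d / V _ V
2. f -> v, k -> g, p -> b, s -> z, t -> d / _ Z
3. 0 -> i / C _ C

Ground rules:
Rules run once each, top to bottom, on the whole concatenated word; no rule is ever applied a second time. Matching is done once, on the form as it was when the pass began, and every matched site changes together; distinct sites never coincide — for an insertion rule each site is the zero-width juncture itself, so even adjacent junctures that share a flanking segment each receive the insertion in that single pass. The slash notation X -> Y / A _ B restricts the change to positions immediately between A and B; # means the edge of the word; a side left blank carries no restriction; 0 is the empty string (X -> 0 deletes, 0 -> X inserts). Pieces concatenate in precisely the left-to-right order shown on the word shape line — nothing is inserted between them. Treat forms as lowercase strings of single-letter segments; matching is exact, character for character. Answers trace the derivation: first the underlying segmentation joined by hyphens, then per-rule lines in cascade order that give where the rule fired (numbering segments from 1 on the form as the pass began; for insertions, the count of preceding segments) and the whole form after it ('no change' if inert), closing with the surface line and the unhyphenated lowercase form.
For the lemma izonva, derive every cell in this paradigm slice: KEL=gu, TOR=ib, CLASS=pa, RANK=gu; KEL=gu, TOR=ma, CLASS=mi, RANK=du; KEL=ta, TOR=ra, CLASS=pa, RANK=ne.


cell KEL=gu, TOR=ib, CLASS=pa, RANK=gu:
underlying: izonva-ka-up-b-fo
1. f -> v, k -> g, s -> z, t -> d / V _ V: fires at position(s) 7: izonvagaupbfo
2. f -> v, k -> g, p -> b, s -> z, t -> d / _ Z: fires at position(s) 10: izonvagaubbfo
3. 0 -> i / C _ C: inserts after position(s) 4, 10, 11: izonivagaubibifo
surface: izonivagaubibifo

cell KEL=gu, TOR=ma, CLASS=mi, RANK=du:
underlying: izonva-ka-zi-pol-fu
1. f -> v, k -> g, s -> z, t -> d / V _ V: fires at position(s) 7: izonvagazipolfu
2. f -> v, k -> g, p -> b, s -> z, t -> d / _ Z: no change
3. 0 -> i / C _ C: inserts after position(s) 4, 13: izonivagazipolifu
surface: izonivagazipolifu

cell KEL=ta, TOR=ra, CLASS=pa, RANK=ne:
underlying: izonva-lm-up-a-ne
1. f -> v, k -> g, s -> z, t -> d / V _ V: no change
2. f -> v, k -> g, p -> b, s -> z, t -> d / _ Z: no change
3. 0 -> i / C _ C: inserts after position(s) 4, 7: izonivalimupane
surface: izonivalimupane


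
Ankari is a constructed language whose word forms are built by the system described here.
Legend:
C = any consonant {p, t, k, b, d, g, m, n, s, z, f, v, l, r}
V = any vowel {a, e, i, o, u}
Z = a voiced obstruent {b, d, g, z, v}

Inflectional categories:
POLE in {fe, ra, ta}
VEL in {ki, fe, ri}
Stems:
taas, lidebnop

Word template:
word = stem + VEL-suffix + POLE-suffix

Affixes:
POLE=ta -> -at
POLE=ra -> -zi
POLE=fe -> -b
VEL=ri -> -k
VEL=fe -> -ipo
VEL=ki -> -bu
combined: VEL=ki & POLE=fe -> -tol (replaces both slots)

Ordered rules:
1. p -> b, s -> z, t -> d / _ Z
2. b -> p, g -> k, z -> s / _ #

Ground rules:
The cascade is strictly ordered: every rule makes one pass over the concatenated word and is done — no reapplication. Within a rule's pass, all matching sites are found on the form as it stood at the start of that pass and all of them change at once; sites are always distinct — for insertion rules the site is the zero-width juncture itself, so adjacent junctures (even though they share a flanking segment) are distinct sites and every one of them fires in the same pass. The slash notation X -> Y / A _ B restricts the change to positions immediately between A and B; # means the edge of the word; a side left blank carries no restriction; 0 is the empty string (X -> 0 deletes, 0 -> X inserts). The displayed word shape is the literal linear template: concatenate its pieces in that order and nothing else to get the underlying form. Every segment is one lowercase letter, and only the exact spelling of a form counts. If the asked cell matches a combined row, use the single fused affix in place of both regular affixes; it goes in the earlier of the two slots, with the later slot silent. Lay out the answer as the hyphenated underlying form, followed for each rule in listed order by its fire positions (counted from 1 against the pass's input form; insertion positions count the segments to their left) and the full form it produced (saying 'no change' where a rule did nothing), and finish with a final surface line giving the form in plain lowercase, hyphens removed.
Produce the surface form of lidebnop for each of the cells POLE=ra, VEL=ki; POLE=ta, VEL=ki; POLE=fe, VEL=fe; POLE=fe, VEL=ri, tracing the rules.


cell POLE=ra, VEL=ki:
underlying: lidebnop-bu-zi
1. p -> b, s -> z, t -> d / _ Z: fires at position(s) 8: lidebnobbuzi
2. b -> p, g -> k, z -> s / _ #: no change
surface: lidebnobbuzi

cell POLE=ta, VEL=ki:
underlying: lidebnop-bu-at
1. p -> b, s -> z, t -> d / _ Z: fires at position(s) 8: lidebnobbuat
2. b -> p, g -> k, z -> s / _ #: no change
surface: lidebnobbuat

cell POLE=fe, VEL=fe:
underlying: lidebnop-ipo-b
1. p -> b, s -> z, t -> d / _ Z: no change
2. b -> p, g -> k, z -> s / _ #: fires at position(s) 12: lidebnopipop
surface: lidebnopipop

cell POLE=fe, VEL=ri:
underlying: lidebnop-k-b
1. p -> b, s -> z, t -> d / _ Z: no change
2. b -> p, g -> k, z -> s / _ #: fires at position(s) 10: lidebnopkp
surface: lidebnopkp


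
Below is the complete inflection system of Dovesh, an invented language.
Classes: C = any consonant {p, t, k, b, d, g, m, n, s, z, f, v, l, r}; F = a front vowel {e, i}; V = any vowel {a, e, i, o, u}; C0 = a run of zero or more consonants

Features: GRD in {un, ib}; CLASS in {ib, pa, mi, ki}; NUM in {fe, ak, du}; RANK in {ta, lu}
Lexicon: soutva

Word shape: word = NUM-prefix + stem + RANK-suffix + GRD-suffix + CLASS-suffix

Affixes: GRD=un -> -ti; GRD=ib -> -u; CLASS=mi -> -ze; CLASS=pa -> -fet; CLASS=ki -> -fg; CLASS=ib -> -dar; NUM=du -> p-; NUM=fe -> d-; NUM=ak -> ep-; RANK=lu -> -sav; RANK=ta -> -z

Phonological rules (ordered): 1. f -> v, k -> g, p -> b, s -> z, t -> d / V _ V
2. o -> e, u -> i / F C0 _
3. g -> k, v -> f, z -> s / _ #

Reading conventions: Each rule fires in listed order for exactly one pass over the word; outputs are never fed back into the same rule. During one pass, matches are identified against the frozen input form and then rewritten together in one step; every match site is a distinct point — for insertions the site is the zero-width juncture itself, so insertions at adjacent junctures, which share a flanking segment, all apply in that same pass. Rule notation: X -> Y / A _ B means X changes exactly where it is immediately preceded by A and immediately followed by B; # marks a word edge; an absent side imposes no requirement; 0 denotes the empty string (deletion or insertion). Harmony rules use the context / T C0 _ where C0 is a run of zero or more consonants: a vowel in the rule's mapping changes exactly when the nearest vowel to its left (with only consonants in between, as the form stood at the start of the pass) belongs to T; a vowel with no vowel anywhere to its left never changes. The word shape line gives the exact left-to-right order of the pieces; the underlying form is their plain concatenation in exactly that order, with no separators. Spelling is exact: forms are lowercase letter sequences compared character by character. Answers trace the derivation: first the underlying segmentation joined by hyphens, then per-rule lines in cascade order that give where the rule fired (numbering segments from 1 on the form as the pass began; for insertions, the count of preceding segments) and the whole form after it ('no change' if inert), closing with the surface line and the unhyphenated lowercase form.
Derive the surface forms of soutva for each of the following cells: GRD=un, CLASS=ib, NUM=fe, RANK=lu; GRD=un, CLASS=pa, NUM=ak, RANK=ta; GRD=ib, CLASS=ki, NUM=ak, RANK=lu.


cell GRD=un, CLASS=ib, NUM=fe, RANK=lu:
underlying: d-soutva-sav-ti-dar
1. f -> v, k -> g, p -> b, s -> z, t -> d / V _ V: fires at position(s) 8: dsoutvazavtidar
2. o -> e, u -> i / F C0 _: no change
3. g -> k, v -> f, z -> s / _ #: no change
surface: dsoutvazavtidar

cell GRD=un, CLASS=pa, NUM=ak, RANK=ta:
underlying: ep-soutva-z-ti-fet
1. f -> v, k -> g, p -> b, s -> z, t -> d / V _ V: fires at position(s) 12: epsoutvaztivet
2. o -> e, u -> i / F C0 _: fires at position(s) 4: epseutvaztivet
3. g -> k, v -> f, z -> s / _ #: no change
surface: epseutvaztivet

cell GRD=ib, CLASS=ki, NUM=ak, RANK=lu:
underlying: ep-soutva-sav-u-fg
1. f -> v, k -> g, p -> b, s -> z, t -> d / V _ V: fires at position(s) 9: epsoutvazavufg
2. o -> e, u -> i / F C0 _: fires at position(s) 4: epseutvazavufg
3. g -> k, v -> f, z -> s / _ #: fires at position(s) 14: epseutvazavufk
surface: epseutvazavufk


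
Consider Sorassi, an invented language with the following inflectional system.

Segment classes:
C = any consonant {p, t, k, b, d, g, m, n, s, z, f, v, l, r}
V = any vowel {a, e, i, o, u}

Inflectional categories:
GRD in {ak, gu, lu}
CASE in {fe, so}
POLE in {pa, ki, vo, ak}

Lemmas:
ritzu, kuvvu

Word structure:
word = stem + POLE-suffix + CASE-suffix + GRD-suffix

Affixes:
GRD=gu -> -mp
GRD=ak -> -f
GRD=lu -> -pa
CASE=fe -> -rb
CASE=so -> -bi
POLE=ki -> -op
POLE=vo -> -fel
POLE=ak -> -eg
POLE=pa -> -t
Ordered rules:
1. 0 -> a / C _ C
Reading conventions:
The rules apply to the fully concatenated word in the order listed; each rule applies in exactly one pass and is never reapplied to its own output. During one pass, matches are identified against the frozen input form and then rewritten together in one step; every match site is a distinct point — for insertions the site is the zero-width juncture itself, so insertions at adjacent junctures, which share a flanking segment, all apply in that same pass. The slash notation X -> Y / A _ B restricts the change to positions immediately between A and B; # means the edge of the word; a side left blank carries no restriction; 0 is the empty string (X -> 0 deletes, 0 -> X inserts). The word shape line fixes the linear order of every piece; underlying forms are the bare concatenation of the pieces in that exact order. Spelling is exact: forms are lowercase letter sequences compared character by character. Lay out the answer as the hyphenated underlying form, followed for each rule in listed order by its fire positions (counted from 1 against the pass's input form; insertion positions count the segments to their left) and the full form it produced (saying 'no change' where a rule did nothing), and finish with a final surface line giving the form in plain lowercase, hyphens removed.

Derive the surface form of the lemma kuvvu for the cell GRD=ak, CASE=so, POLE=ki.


underlying: kuvvu-op-bi-f
1. 0 -> a / C _ C: inserts after position(s) 3, 7: kuvavuopabif
surface: kuvavuopabif


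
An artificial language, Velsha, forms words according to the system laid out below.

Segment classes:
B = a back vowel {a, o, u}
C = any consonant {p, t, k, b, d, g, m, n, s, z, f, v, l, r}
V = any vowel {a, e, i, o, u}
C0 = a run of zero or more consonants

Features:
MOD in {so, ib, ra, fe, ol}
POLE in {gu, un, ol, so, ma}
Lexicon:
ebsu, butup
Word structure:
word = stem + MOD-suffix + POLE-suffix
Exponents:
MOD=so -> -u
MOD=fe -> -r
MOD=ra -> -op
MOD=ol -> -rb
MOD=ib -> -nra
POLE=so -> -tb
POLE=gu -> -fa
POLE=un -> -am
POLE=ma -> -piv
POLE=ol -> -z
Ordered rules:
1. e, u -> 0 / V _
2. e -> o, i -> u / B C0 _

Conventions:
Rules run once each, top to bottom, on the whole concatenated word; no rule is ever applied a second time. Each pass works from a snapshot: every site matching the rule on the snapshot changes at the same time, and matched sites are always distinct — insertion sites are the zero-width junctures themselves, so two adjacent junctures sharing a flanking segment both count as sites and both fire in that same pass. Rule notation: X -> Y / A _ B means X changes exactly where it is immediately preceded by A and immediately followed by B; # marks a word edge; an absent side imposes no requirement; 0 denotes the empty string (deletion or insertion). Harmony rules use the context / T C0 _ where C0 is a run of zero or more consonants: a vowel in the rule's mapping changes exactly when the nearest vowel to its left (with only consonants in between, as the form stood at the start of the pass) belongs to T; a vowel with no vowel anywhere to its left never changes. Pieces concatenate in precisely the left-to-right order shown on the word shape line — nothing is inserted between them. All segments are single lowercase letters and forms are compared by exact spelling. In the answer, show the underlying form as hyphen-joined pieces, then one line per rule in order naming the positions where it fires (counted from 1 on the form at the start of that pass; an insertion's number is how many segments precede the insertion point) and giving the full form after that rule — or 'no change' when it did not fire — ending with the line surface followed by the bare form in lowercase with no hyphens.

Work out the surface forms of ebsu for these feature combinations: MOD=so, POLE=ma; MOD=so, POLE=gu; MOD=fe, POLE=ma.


cell MOD=so, POLE=ma:
underlying: ebsu-u-piv
1. e, u -> 0 / V _: fires at position(s) 5: ebsupiv
2. e -> o, i -> u / B C0 _: fires at position(s) 6: ebsupuv
surface: ebsupuv

cell MOD=so, POLE=gu:
underlying: ebsu-u-fa
1. e, u -> 0 / V _: fires at position(s) 5: ebsufa
2. e -> o, i -> u / B C0 _: no change
surface: ebsufa

cell MOD=fe, POLE=ma:
underlying: ebsu-r-piv
1. e, u -> 0 / V _: no change
2. e -> o, i -> u / B C0 _: fires at position(s) 7: ebsurpuv
surface: ebsurpuv


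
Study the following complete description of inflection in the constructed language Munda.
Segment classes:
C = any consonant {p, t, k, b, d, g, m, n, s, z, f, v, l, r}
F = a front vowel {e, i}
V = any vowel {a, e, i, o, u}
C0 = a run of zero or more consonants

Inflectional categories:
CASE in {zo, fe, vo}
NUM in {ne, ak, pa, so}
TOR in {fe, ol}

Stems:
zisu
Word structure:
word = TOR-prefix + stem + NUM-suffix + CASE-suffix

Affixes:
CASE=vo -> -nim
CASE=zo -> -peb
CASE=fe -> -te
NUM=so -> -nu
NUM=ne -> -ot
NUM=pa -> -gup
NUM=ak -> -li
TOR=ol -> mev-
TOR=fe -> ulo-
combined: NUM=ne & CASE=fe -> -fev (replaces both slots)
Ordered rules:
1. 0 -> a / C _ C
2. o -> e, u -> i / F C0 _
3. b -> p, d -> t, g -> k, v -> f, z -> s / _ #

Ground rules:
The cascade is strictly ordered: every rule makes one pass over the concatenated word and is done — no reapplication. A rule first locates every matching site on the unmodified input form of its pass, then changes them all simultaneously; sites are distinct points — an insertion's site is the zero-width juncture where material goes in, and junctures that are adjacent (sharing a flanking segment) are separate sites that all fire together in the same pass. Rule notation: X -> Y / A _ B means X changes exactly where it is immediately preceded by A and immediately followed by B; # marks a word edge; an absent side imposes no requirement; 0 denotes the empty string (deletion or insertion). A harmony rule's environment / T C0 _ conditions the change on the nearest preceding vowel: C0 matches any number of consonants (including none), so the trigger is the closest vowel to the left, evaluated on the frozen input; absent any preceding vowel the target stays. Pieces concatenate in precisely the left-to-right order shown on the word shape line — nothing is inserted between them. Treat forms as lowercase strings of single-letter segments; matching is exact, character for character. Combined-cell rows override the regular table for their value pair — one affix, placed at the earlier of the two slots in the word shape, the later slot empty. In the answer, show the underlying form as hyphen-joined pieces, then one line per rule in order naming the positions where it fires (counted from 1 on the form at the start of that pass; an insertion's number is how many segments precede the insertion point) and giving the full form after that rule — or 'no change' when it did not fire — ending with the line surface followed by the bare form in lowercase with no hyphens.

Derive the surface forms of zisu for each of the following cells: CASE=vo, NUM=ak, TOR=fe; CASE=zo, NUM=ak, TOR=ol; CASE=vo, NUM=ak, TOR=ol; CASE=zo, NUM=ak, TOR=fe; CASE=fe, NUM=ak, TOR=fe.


cell CASE=vo, NUM=ak, TOR=fe:
underlying: ulo-zisu-li-nim
1. 0 -> a / C _ C: no change
2. o -> e, u -> i / F C0 _: fires at position(s) 7: ulozisilinim
3. b -> p, d -> t, g -> k, v -> f, z -> s / _ #: no change
surface: ulozisilinim

cell CASE=zo, NUM=ak, TOR=ol:
underlying: mev-zisu-li-peb
1. 0 -> a / C _ C: inserts after position(s) 3: mevazisulipeb
2. o -> e, u -> i / F C0 _: fires at position(s) 8: mevazisilipeb
3. b -> p, d -> t, g -> k, v -> f, z -> s / _ #: fires at position(s) 13: mevazisilipep
surface: mevazisilipep

cell CASE=vo, NUM=ak, TOR=ol:
underlying: mev-zisu-li-nim
1. 0 -> a / C _ C: inserts after position(s) 3: mevazisulinim
2. o -> e, u -> i / F C0 _: fires at position(s) 8: mevazisilinim
3. b -> p, d -> t, g -> k, v -> f, z -> s / _ #: no change
surface: mevazisilinim

cell CASE=zo, NUM=ak, TOR=fe:
underlying: ulo-zisu-li-peb
1. 0 -> a / C _ C: no change
2. o -> e, u -> i / F C0 _: fires at position(s) 7: ulozisilipeb
3. b -> p, d -> t, g -> k, v -> f, z -> s / _ #: fires at position(s) 12: ulozisilipep
surface: ulozisilipep

cell CASE=fe, NUM=ak, TOR=fe:
underlying: ulo-zisu-li-te
1. 0 -> a / C _ C: no change
2. o -> e, u -> i / F C0 _: fires at position(s) 7: ulozisilite
3. b -> p, d -> t, g -> k, v -> f, z -> s / _ #: no change
surface: ulozisilite


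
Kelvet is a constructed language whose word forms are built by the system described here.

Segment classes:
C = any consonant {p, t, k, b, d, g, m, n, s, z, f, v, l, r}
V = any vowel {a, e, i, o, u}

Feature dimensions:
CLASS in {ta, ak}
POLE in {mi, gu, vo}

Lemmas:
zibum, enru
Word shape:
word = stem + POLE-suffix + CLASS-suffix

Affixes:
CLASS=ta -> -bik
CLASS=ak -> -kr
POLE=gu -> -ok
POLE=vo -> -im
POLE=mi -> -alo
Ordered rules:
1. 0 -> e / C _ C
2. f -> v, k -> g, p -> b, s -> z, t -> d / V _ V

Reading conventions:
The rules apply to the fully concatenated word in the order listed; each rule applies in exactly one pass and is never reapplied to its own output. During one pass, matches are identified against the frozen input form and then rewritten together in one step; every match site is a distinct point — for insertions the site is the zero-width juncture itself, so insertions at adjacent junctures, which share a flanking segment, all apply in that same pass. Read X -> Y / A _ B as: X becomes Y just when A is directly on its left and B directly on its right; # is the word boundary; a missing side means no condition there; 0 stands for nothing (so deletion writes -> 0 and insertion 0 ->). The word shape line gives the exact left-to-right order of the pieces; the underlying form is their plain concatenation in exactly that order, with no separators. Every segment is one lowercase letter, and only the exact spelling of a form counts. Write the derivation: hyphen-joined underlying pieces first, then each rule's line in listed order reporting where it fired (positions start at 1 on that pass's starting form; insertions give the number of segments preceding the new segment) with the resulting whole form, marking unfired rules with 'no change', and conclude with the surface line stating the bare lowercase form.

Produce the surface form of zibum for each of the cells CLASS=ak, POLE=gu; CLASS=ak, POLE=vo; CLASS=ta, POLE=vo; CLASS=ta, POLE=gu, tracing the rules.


cell CLASS=ak, POLE=gu:
underlying: zibum-ok-kr
1. 0 -> e / C _ C: inserts after position(s) 7, 8: zibumokeker
2. f -> v, k -> g, p -> b, s -> z, t -> d / V _ V: fires at position(s) 7, 9: zibumogeger
surface: zibumogeger

cell CLASS=ak, POLE=vo:
underlying: zibum-im-kr
1. 0 -> e / C _ C: inserts after position(s) 7, 8: zibumimeker
2. f -> v, k -> g, p -> b, s -> z, t -> d / V _ V: fires at position(s) 9: zibumimeger
surface: zibumimeger

cell CLASS=ta, POLE=vo:
underlying: zibum-im-bik
1. 0 -> e / C _ C: inserts after position(s) 7: zibumimebik
2. f -> v, k -> g, p -> b, s -> z, t -> d / V _ V: no change
surface: zibumimebik

cell CLASS=ta, POLE=gu:
underlying: zibum-ok-bik
1. 0 -> e / C _ C: inserts after position(s) 7: zibumokebik
2. f -> v, k -> g, p -> b, s -> z, t -> d / V _ V: fires at position(s) 7: zibumogebik
surface: zibumogebik


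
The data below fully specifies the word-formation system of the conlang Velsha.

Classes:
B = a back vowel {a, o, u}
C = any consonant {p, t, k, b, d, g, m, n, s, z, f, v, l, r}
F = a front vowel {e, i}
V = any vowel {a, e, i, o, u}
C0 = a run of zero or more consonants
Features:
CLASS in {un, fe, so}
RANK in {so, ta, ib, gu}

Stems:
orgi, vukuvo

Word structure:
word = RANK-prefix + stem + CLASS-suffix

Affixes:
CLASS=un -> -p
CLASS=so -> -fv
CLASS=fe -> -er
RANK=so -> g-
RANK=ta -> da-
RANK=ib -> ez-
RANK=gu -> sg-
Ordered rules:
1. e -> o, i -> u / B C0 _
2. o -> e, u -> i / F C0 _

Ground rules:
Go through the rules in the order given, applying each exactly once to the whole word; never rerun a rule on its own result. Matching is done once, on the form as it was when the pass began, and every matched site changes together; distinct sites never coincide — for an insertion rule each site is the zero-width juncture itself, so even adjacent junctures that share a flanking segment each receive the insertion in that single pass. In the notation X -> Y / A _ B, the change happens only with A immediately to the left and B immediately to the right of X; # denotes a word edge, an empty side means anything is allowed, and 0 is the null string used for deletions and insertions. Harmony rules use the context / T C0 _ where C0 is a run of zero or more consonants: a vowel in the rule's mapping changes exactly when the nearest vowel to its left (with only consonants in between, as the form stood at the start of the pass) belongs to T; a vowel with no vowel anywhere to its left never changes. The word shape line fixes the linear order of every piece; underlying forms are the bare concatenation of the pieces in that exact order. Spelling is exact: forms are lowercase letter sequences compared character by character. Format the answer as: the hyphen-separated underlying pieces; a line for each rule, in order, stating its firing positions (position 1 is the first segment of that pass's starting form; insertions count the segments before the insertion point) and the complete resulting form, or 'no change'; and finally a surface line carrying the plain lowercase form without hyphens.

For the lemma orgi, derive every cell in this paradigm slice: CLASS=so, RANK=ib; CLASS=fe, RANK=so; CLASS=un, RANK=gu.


cell CLASS=so, RANK=ib:
underlying: ez-orgi-fv
1. e -> o, i -> u / B C0 _: fires at position(s) 6: ezorgufv
2. o -> e, u -> i / F C0 _: fires at position(s) 3: ezergufv
surface: ezergufv

cell CLASS=fe, RANK=so:
underlying: g-orgi-er
1. e -> o, i -> u / B C0 _: fires at position(s) 5: gorguer
2. o -> e, u -> i / F C0 _: no change
surface: gorguer

cell CLASS=un, RANK=gu:
underlying: sg-orgi-p
1. e -> o, i -> u / B C0 _: fires at position(s) 6: sgorgup
2. o -> e, u -> i / F C0 _: no change
surface: sgorgup


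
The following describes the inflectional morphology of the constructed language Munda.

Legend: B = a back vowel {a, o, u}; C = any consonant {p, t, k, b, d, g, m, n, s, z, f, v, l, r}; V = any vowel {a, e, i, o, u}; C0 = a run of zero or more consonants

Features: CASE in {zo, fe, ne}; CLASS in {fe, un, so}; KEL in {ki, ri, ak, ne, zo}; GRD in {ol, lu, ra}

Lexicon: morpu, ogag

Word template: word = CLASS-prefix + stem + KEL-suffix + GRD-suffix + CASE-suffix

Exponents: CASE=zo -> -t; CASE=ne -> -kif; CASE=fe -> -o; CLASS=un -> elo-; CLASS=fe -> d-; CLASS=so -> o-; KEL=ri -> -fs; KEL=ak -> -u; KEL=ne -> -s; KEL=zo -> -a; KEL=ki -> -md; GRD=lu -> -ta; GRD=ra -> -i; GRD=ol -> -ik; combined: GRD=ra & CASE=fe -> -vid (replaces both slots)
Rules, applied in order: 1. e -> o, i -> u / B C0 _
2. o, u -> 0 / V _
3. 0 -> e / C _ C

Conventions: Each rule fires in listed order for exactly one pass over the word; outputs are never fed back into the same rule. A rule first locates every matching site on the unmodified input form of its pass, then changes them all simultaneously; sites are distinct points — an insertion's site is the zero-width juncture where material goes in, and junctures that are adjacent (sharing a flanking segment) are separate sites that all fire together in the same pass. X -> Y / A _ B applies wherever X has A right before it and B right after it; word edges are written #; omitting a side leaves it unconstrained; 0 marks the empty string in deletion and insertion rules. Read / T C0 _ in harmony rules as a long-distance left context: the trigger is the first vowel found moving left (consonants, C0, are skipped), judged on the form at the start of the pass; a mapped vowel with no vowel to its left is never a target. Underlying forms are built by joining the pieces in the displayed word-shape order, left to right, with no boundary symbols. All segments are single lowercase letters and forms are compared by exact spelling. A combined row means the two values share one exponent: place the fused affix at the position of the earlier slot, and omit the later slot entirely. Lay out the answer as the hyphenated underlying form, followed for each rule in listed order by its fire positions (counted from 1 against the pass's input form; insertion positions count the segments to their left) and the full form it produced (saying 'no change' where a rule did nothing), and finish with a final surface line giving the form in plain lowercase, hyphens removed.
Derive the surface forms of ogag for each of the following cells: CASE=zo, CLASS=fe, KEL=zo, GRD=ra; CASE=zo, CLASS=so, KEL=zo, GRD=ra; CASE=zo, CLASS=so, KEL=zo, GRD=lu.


cell CASE=zo, CLASS=fe, KEL=zo, GRD=ra:
underlying: d-ogag-a-i-t
1. e -> o, i -> u / B C0 _: fires at position(s) 7: dogagaut
2. o, u -> 0 / V _: fires at position(s) 7: dogagat
3. 0 -> e / C _ C: no change
surface: dogagat

cell CASE=zo, CLASS=so, KEL=zo, GRD=ra:
underlying: o-ogag-a-i-t
1. e -> o, i -> u / B C0 _: fires at position(s) 7: oogagaut
2. o, u -> 0 / V _: fires at position(s) 2, 7: ogagat
3. 0 -> e / C _ C: no change
surface: ogagat

cell CASE=zo, CLASS=so, KEL=zo, GRD=lu:
underlying: o-ogag-a-ta-t
1. e -> o, i -> u / B C0 _: no change
2. o, u -> 0 / V _: fires at position(s) 2: ogagatat
3. 0 -> e / C _ C: no change
surface: ogagatat


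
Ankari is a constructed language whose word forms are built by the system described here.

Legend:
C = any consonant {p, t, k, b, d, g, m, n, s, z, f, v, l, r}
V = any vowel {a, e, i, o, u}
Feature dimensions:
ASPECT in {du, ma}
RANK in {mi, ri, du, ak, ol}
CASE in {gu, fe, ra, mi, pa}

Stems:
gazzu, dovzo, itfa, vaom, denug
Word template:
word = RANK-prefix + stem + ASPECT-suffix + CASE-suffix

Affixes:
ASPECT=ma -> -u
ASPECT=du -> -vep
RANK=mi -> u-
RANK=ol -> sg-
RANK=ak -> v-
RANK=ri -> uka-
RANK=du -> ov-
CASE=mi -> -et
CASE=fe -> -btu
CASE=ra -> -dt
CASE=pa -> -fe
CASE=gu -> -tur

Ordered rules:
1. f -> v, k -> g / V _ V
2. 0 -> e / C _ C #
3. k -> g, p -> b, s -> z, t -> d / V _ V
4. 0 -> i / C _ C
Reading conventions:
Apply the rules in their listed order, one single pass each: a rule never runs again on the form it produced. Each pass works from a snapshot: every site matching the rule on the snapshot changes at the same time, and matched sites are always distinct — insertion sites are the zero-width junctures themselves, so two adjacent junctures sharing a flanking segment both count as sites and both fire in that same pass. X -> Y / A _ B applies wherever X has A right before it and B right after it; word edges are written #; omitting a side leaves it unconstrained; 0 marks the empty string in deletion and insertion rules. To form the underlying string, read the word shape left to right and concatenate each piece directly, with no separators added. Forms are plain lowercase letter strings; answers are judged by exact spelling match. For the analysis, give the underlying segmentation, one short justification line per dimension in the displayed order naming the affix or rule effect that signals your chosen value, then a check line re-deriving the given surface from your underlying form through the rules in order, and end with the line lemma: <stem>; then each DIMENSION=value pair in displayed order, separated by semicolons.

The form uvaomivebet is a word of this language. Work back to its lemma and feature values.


underlying: u-vaom-vep-et
ASPECT=du - signalled by the affix -vep
RANK=mi - signalled by the affix u-
CASE=mi - signalled by the affix -et
check: uvaomvepet -> uvaomvepet -> uvaomvepet -> uvaomvebet -> uvaomivebet
lemma: vaom; ASPECT=du; RANK=mi; CASE=mi


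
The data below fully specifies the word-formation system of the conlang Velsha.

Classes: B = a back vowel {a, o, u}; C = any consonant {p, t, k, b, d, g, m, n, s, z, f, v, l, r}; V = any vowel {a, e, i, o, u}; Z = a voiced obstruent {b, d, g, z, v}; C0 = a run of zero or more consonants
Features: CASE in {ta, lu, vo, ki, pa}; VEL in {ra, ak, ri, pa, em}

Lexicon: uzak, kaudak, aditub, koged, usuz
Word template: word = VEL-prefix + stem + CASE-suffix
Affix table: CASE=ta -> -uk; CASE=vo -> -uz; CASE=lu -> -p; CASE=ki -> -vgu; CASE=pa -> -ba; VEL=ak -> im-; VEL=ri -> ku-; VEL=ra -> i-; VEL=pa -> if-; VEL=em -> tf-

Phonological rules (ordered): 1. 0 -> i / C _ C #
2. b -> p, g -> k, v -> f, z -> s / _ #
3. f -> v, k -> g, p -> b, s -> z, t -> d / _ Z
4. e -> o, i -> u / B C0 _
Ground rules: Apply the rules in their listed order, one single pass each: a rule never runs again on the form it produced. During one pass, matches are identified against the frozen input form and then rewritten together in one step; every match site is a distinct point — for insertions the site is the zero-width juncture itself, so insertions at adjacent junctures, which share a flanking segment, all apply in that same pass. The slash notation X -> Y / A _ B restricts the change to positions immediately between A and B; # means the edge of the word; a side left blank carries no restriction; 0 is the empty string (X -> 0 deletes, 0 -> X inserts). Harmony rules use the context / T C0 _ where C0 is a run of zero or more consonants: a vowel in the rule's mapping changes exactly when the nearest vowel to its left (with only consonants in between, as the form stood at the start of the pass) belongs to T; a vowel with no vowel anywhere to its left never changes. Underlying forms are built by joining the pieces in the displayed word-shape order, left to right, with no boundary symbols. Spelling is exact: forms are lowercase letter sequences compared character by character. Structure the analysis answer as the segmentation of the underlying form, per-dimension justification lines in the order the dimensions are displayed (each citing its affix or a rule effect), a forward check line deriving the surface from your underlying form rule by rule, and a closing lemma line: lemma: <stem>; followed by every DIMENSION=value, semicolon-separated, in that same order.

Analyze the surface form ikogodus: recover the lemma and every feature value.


underlying: i-koged-uz
CASE=vo - signalled by the affix -uz
VEL=ra - signalled by the affix i-
check: ikogeduz -> ikogeduz -> ikogedus -> ikogedus -> ikogodus
lemma: koged; CASE=vo; VEL=ra


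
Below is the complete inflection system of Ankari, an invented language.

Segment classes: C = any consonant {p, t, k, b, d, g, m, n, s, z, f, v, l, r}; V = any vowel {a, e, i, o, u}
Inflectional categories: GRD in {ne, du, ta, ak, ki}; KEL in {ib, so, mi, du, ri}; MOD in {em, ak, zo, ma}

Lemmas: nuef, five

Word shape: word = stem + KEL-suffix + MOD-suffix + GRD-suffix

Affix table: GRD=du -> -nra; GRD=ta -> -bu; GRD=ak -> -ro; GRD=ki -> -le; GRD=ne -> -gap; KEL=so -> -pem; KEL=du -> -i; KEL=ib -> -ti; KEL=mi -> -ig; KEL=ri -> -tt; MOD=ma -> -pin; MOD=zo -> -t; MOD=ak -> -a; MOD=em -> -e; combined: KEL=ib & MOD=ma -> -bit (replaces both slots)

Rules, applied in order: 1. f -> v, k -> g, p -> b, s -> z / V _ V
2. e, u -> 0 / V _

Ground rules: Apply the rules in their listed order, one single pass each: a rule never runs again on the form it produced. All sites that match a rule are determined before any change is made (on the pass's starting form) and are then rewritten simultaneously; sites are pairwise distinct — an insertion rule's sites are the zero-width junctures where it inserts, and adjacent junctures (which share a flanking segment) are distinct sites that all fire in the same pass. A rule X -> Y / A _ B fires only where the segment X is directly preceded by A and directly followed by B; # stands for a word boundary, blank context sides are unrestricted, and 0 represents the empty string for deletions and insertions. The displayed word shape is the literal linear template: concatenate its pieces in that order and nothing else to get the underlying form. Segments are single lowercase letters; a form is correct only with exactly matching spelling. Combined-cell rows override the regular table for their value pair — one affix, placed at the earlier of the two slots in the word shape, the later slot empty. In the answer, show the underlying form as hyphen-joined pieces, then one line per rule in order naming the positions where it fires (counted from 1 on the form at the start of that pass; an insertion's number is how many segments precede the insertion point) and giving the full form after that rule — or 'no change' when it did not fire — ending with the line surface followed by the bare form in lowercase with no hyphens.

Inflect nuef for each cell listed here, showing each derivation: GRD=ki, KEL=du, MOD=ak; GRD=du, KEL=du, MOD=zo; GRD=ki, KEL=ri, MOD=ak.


cell GRD=ki, KEL=du, MOD=ak:
underlying: nuef-i-a-le
1. f -> v, k -> g, p -> b, s -> z / V _ V: fires at position(s) 4: nueviale
2. e, u -> 0 / V _: fires at position(s) 3: nuviale
surface: nuviale

cell GRD=du, KEL=du, MOD=zo:
underlying: nuef-i-t-nra
1. f -> v, k -> g, p -> b, s -> z / V _ V: fires at position(s) 4: nuevitnra
2. e, u -> 0 / V _: fires at position(s) 3: nuvitnra
surface: nuvitnra

cell GRD=ki, KEL=ri, MOD=ak:
underlying: nuef-tt-a-le
1. f -> v, k -> g, p -> b, s -> z / V _ V: no change
2. e, u -> 0 / V _: fires at position(s) 3: nufttale
surface: nufttale


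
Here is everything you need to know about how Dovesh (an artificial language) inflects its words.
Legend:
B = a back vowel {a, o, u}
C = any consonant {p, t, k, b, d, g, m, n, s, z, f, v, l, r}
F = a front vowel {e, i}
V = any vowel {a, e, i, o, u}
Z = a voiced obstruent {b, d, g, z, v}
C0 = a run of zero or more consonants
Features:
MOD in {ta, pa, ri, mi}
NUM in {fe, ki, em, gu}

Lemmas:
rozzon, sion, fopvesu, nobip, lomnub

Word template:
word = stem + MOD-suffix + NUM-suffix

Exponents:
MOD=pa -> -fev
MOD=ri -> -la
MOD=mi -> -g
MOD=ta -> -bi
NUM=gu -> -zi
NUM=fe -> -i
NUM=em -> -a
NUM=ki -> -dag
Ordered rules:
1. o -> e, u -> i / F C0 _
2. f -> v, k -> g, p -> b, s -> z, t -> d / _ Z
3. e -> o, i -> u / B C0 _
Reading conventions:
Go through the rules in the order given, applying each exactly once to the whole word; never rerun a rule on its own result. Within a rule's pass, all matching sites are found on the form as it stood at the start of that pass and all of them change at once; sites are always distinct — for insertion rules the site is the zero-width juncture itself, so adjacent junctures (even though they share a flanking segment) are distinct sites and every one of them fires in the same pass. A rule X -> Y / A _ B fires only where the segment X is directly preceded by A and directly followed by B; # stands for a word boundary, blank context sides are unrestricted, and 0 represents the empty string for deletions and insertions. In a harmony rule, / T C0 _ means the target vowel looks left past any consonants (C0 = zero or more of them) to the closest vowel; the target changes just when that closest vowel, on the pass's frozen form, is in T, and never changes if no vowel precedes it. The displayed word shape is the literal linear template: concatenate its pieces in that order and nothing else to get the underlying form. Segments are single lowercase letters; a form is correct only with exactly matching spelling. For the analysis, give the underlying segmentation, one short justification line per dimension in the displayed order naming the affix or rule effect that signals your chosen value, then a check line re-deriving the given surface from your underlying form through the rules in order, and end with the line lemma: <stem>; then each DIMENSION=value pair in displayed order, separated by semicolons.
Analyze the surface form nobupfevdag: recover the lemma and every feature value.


underlying: nobip-fev-dag
MOD=pa - signalled by the affix -fev
NUM=ki - signalled by the affix -dag
check: nobipfevdag -> nobipfevdag -> nobipfevdag -> nobupfevdag
lemma: nobip; MOD=pa; NUM=ki


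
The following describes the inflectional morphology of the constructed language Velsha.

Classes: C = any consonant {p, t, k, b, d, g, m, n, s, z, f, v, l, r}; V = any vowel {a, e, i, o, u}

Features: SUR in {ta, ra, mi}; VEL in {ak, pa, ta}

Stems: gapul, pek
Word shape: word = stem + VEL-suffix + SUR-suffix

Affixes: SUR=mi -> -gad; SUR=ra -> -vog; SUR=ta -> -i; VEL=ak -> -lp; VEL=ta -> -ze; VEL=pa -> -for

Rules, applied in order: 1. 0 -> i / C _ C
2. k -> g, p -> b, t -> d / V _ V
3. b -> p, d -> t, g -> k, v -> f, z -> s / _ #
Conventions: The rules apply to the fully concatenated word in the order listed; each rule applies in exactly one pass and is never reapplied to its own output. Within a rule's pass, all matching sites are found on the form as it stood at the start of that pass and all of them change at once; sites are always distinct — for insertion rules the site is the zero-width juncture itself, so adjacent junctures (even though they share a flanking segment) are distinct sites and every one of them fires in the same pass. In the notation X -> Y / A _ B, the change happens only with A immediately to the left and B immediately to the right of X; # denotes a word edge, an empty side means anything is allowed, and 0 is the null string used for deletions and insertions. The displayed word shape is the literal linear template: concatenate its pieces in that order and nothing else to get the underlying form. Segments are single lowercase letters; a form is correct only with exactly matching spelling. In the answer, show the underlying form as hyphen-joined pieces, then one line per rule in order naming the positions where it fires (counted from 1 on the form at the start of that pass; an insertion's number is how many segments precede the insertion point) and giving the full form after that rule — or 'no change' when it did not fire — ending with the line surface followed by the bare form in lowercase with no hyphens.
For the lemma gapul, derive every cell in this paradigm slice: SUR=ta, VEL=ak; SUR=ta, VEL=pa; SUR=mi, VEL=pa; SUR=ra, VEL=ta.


cell SUR=ta, VEL=ak:
underlying: gapul-lp-i
1. 0 -> i / C _ C: inserts after position(s) 5, 6: gapulilipi
2. k -> g, p -> b, t -> d / V _ V: fires at position(s) 3, 9: gabulilibi
3. b -> p, d -> t, g -> k, v -> f, z -> s / _ #: no change
surface: gabulilibi

cell SUR=ta, VEL=pa:
underlying: gapul-for-i
1. 0 -> i / C _ C: inserts after position(s) 5: gapulifori
2. k -> g, p -> b, t -> d / V _ V: fires at position(s) 3: gabulifori
3. b -> p, d -> t, g -> k, v -> f, z -> s / _ #: no change
surface: gabulifori

cell SUR=mi, VEL=pa:
underlying: gapul-for-gad
1. 0 -> i / C _ C: inserts after position(s) 5, 8: gapuliforigad
2. k -> g, p -> b, t -> d / V _ V: fires at position(s) 3: gabuliforigad
3. b -> p, d -> t, g -> k, v -> f, z -> s / _ #: fires at position(s) 13: gabuliforigat
surface: gabuliforigat

cell SUR=ra, VEL=ta:
underlying: gapul-ze-vog
1. 0 -> i / C _ C: inserts after position(s) 5: gapulizevog
2. k -> g, p -> b, t -> d / V _ V: fires at position(s) 3: gabulizevog
3. b -> p, d -> t, g -> k, v -> f, z -> s / _ #: fires at position(s) 11: gabulizevok
surface: gabulizevok
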